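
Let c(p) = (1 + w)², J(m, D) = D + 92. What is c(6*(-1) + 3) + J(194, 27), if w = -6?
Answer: 144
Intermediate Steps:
J(m, D) = 92 + D
c(p) = 25 (c(p) = (1 - 6)² = (-5)² = 25)
c(6*(-1) + 3) + J(194, 27) = 25 + (92 + 27) = 25 + 119 = 144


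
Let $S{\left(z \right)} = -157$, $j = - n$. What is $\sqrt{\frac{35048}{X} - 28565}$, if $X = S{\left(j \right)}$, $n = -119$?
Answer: $\frac{i \sqrt{709601221}}{157} \approx 169.67 i$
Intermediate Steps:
$j = 119$ ($j = \left(-1\right) \left(-119\right) = 119$)
$X = -157$
$\sqrt{\frac{35048}{X} - 28565} = \sqrt{\frac{35048}{-157} - 28565} = \sqrt{35048 \left(- \frac{1}{157}\right) - 28565} = \sqrt{- \frac{35048}{157} - 28565} = \sqrt{- \frac{4519753}{157}} = \frac{i \sqrt{709601221}}{157}$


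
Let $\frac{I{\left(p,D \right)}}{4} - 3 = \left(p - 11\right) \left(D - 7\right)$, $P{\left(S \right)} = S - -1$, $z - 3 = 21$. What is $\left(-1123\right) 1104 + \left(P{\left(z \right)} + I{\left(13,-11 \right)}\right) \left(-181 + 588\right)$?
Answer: $-1283341$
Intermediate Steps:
$z = 24$ ($z = 3 + 21 = 24$)
$P{\left(S \right)} = 1 + S$ ($P{\left(S \right)} = S + 1 = 1 + S$)
$I{\left(p,D \right)} = 12 + 4 \left(-11 + p\right) \left(-7 + D\right)$ ($I{\left(p,D \right)} = 12 + 4 \left(p - 11\right) \left(D - 7\right) = 12 + 4 \left(-11 + p\right) \left(-7 + D\right)$)
$\left(-1123\right) 1104 + \left(P{\left(z \right)} + I{\left(13,-11 \right)}\right) \left(-181 + 588\right) = \left(-1123\right) 1104 + \left(\left(1 + 24\right) + \left(320 - -484 - 364 + 4 \left(-11\right) 13\right)\right) \left(-181 + 588\right) = -1239792 + \left(25 + \left(320 + 484 - 364 - 572\right)\right) 407 = -1239792 + \left(25 - 132\right) 407 = -1239792 - 43549 = -1283341$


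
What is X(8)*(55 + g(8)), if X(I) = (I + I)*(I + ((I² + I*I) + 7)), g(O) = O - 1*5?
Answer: 132704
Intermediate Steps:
g(O) = -5 + O (g(O) = O - 5 = -5 + O)
X(I) = 2*I*(7 + I + 2*I²) (X(I) = (2*I)*(I + ((I² + I²) + 7)) = (2*I)*(I + (2*I² + 7)) = (2*I)*(I + (7 + 2*I²)) = (2*I)*(7 + I + 2*I²) = 2*I*(7 + I + 2*I²))
X(8)*(55 + g(8)) = (2*8*(7 + 8 + 2*8²))*(55 + (-5 + 8)) = (2*8*(7 + 8 + 2*64))*(55 + 3) = (2*8*(7 + 8 + 128))*58 = (2*8*143)*58 = 2288*58 = 132704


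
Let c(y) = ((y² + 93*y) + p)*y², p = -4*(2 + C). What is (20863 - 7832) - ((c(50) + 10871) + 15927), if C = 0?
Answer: -17868767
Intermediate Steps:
p = -8 (p = -4*(2 + 0) = -4*2 = -8)
c(y) = y²*(-8 + y² + 93*y) (c(y) = ((y² + 93*y) - 8)*y² = (-8 + y² + 93*y)*y² = y²*(-8 + y² + 93*y))
(20863 - 7832) - ((c(50) + 10871) + 15927) = (20863 - 7832) - ((50²*(-8 + 50² + 93*50) + 10871) + 15927) = 13031 - ((2500*(-8 + 2500 + 4650) + 10871) + 15927) = 13031 - ((2500*7142 + 10871) + 15927) = 13031 - ((17855000 + 10871) + 15927) = 13031 - (17865871 + 15927) = 13031 - 1*17881798 = 13031 - 17881798 = -17868767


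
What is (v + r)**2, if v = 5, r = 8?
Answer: 169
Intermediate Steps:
(v + r)**2 = (5 + 8)**2 = 13**2 = 169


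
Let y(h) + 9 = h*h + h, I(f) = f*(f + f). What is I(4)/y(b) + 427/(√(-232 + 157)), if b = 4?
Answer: 32/11 - 427*I*√3/15 ≈ 2.9091 - 49.306*I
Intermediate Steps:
I(f) = 2*f² (I(f) = f*(2*f) = 2*f²)
y(h) = -9 + h + h² (y(h) = -9 + (h*h + h) = -9 + (h² + h) = -9 + (h + h²) = -9 + h + h²)
I(4)/y(b) + 427/(√(-232 + 157)) = (2*4²)/(-9 + 4 + 4²) + 427/(√(-232 + 157)) = (2*16)/(-9 + 4 + 16) + 427/(√(-75)) = 32/11 + 427/((5*I*√3)) = 32*(1/11) + 427*(-I*√3/15) = 32/11 - 427*I*√3/15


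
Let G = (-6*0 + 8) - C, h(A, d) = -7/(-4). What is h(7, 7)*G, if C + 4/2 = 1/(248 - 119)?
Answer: 9023/516 ≈ 17.486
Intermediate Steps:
C = -257/129 (C = -2 + 1/(248 - 119) = -2 + 1/129 = -257/129 ≈ -1.9922)
h(A, d) = 7/4 (h(A, d) = -7*(-¼) = 7/4)
G = 1289/129 (G = (-6*0 + 8) - 1*(-257/129) = (0 + 8) + 257/129 = 8 + 257/129 = 1289/129 ≈ 9.9922)
h(7, 7)*G = (7/4)*(1289/129) = 9023/516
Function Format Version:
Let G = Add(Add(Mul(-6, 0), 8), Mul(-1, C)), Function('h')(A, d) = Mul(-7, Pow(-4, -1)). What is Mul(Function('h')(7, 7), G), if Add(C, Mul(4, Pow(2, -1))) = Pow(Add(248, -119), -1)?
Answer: Rational(9023, 516) ≈ 17.486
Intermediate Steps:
C = Rational(-257, 129) (C = Add(-2, Pow(Add(248, -119), -1)) = Add(-2, Pow(129, -1)) = Add(-2, Rational(1, 129)) = Rational(-257, 129) ≈ -1.9922)
Function('h')(A, d) = Rational(7, 4) (Function('h')(A, d) = Mul(-7, Rational(-1, 4)) = Rational(7, 4))
G = Rational(1289, 129) (G = Add(Add(Mul(-6, 0), 8), Mul(-1, Rational(-257, 129))) = Add(Add(0, 8), Rational(257, 129)) = Add(8, Rational(257, 129)) = Rational(1289, 129) ≈ 9.9922)
Mul(Function('h')(7, 7), G) = Mul(Rational(7, 4), Rational(1289, 129)) = Rational(9023, 516)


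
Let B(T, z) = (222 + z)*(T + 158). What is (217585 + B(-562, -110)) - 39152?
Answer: 133185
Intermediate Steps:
B(T, z) = (158 + T)*(222 + z) (B(T, z) = (222 + z)*(158 + T) = (158 + T)*(222 + z))
(217585 + B(-562, -110)) - 39152 = (217585 + (35076 + 158*(-110) + 222*(-562) - 562*(-110))) - 39152 = (217585 + (35076 - 17380 - 124764 + 61820)) - 39152 = (217585 - 45248) - 39152 = 172337 - 39152 = 133185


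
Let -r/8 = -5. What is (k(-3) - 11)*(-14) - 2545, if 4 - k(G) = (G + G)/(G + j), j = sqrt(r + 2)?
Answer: -27001/11 - 28*sqrt(42)/11 ≈ -2471.1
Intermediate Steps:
r = 40 (r = -8*(-5) = 40)
j = sqrt(42) (j = sqrt(40 + 2) = sqrt(42) ≈ 6.4807)
k(G) = 4 - 2*G/(G + sqrt(42)) (k(G) = 4 - (G + G)/(G + sqrt(42)) = 4 - 2*G/(G + sqrt(42)))
(k(-3) - 11)*(-14) - 2545 = (2*(-3 + 2*sqrt(42))/(-3 + sqrt(42)) - 11)*(-14) - 2545 = (-11 + 2*(-3 + 2*sqrt(42))/(-3 + sqrt(42)))*(-14) - 2545 = (154 - 28*(-3 + 2*sqrt(42))/(-3 + sqrt(42))) - 2545 = -2391 - 28*(-3 + 2*sqrt(42))/(-3 + sqrt(42))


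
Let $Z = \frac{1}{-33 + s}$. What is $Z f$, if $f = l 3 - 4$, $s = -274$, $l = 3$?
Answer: $- \frac{5}{307} \approx -0.016287$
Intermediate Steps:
$Z = - \frac{1}{307}$ ($Z = \frac{1}{-33 - 274} = \frac{1}{-307} = - \frac{1}{307} \approx -0.0032573$)
$f = 5$ ($f = 3 \cdot 3 - 4 = 9 - 4 = 5$)
$Z f = \left(- \frac{1}{307}\right) 5 = - \frac{5}{307}$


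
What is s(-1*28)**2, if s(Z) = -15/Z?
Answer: 225/784 ≈ 0.28699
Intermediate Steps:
s(-1*28)**2 = (-15/((-1*28)))**2 = (-15/(-28))**2 = (-15*(-1/28))**2 = (15/28)**2 = 225/784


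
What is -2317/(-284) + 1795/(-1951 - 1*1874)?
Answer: 1670549/217260 ≈ 7.6892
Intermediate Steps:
-2317/(-284) + 1795/(-1951 - 1*1874) = -2317*(-1/284) + 1795/(-1951 - 1874) = 2317/284 + 1795/(-3825) = 2317/284 + 1795*(-1/3825) = 2317/284 - 359/765 = 1670549/217260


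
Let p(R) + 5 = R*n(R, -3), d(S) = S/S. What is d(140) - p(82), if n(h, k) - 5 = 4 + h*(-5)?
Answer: 32888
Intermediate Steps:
n(h, k) = 9 - 5*h (n(h, k) = 5 + (4 + h*(-5)) = 5 + (4 - 5*h) = 9 - 5*h)
d(S) = 1
p(R) = -5 + R*(9 - 5*R)
d(140) - p(82) = 1 - (-5 - 1*82*(-9 + 5*82)) = 1 - (-5 - 1*82*(-9 + 410)) = 1 - (-5 - 1*82*401) = 1 - (-5 - 32882) = 1 - 1*(-32887) = 1 + 32887 = 32888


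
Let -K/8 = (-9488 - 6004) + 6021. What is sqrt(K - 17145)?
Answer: sqrt(58623) ≈ 242.12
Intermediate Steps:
K = 75768 (K = -8*((-9488 - 6004) + 6021) = -8*(-15492 + 6021) = -8*(-9471) = 75768)
sqrt(K - 17145) = sqrt(75768 - 17145) = sqrt(58623)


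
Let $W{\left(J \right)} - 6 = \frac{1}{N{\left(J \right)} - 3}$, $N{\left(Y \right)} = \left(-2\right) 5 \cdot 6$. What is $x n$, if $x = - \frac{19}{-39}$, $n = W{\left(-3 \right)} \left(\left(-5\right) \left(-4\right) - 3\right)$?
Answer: $\frac{9367}{189} \approx 49.561$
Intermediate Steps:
$N{\left(Y \right)} = -60$ ($N{\left(Y \right)} = \left(-10\right) 6 = -60$)
$W{\left(J \right)} = \frac{377}{63}$ ($W{\left(J \right)} = 6 + \frac{1}{-60 - 3} = 6 + \frac{1}{-63} = 6 - \frac{1}{63} = \frac{377}{63}$)
$n = \frac{6409}{63}$ ($n = \frac{377 \left(\left(-5\right) \left(-4\right) - 3\right)}{63} = \frac{377 \left(20 - 3\right)}{63} = \frac{377}{63} \cdot 17 = \frac{6409}{63} \approx 101.73$)
$x = \frac{19}{39}$ ($x = \left(-19\right) \left(- \frac{1}{39}\right) = \frac{19}{39} \approx 0.48718$)
$x n = \frac{19}{39} \cdot \frac{6409}{63} = \frac{9367}{189}$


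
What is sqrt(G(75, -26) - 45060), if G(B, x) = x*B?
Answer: I*sqrt(47010) ≈ 216.82*I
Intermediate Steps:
G(B, x) = B*x
sqrt(G(75, -26) - 45060) = sqrt(75*(-26) - 45060) = sqrt(-1950 - 45060) = sqrt(-47010) = I*sqrt(47010)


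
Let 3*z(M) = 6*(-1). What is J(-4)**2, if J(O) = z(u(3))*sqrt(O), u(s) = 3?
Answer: -16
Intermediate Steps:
z(M) = -2 (z(M) = (6*(-1))/3 = (1/3)*(-6) = -2)
J(O) = -2*sqrt(O)
J(-4)**2 = (-4*I)**2 = -16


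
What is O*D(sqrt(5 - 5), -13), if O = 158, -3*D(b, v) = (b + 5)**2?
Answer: -3950/3 ≈ -1316.7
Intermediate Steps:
D(b, v) = -(5 + b)**2/3 (D(b, v) = -(b + 5)**2/3 = -(5 + b)**2/3)
O*D(sqrt(5 - 5), -13) = 158*(-(5 + sqrt(5 - 5))**2/3) = 158*(-(5 + sqrt(0))**2/3) = 158*(-(5 + 0)**2/3) = 158*(-1/3*5**2) = 158*(-1/3*25) = 158*(-25/3) = -3950/3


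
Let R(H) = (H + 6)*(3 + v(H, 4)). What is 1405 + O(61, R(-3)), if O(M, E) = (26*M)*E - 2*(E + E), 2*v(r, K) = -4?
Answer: 6151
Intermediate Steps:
v(r, K) = -2 (v(r, K) = (½)*(-4) = -2)
R(H) = 6 + H (R(H) = (H + 6)*(3 - 2) = (6 + H)*1 = 6 + H)
O(M, E) = -4*E + 26*E*M (O(M, E) = 26*E*M - 4*E = -4*E + 26*E*M)
1405 + O(61, R(-3)) = 1405 + 2*(6 - 3)*(-2 + 13*61) = 1405 + 2*3*(-2 + 793) = 1405 + 2*3*791 = 1405 + 4746 = 6151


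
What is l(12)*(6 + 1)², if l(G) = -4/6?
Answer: -98/3 ≈ -32.667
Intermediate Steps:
l(G) = -⅔ (l(G) = -4*⅙ = -⅔)
l(12)*(6 + 1)² = -2*(6 + 1)²/3 = -⅔*7² = -⅔*49 = -98/3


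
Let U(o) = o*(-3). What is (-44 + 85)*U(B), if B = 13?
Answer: -1599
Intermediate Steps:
U(o) = -3*o
(-44 + 85)*U(B) = (-44 + 85)*(-3*13) = 41*(-39) = -1599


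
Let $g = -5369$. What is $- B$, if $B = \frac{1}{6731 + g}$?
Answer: $- \frac{1}{1362} \approx -0.00073421$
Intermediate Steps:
$B = \frac{1}{1362}$ ($B = \frac{1}{6731 - 5369} = \frac{1}{1362} \approx 0.00073421$)
$- B = \left(-1\right) \frac{1}{1362} = - \frac{1}{1362}$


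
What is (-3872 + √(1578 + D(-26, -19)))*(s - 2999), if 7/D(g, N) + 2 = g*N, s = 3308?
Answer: -1196448 + 103*√95495109/82 ≈ -1.1842e+6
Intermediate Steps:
D(g, N) = 7/(-2 + N*g) (D(g, N) = 7/(-2 + g*N) = 7/(-2 + N*g))
(-3872 + √(1578 + D(-26, -19)))*(s - 2999) = (-3872 + √(1578 + 7/(-2 - 19*(-26))))*(3308 - 2999) = (-3872 + √(1578 + 7/(-2 + 494)))*309 = (-3872 + √(1578 + 7/492))*309 = (-3872 + √(776383/492))*309 = (-3872 + √95495109/246)*309 = -1196448 + 103*√95495109/82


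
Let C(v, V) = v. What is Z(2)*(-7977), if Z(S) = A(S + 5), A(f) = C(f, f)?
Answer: -55839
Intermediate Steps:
A(f) = f
Z(S) = 5 + S (Z(S) = S + 5 = 5 + S)
Z(2)*(-7977) = (5 + 2)*(-7977) = 7*(-7977) = -55839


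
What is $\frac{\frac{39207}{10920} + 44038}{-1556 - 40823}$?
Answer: $- \frac{22901627}{22037080} \approx -1.0392$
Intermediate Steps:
$\frac{\frac{39207}{10920} + 44038}{-1556 - 40823} = \frac{39207 \cdot \frac{1}{10920} + 44038}{-42379} = \left(\frac{1867}{520} + 44038\right) \left(- \frac{1}{42379}\right) = \frac{22901627}{520} \left(- \frac{1}{42379}\right) = - \frac{22901627}{22037080}$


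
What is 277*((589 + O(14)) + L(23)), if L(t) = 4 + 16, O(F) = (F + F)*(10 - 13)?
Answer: 145425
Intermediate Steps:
O(F) = -6*F (O(F) = (2*F)*(-3) = -6*F)
L(t) = 20
277*((589 + O(14)) + L(23)) = 277*((589 - 6*14) + 20) = 277*((589 - 84) + 20) = 277*(505 + 20) = 277*525 = 145425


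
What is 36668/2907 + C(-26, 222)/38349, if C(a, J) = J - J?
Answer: 36668/2907 ≈ 12.614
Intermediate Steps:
C(a, J) = 0
36668/2907 + C(-26, 222)/38349 = 36668/2907 + 0/38349 = 36668*(1/2907) + 0*(1/38349) = 36668/2907 + 0 = 36668/2907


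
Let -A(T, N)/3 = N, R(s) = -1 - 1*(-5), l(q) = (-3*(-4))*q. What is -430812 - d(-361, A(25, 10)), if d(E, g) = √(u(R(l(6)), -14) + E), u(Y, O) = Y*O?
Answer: -430812 - I*√417 ≈ -4.3081e+5 - 20.421*I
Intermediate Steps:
l(q) = 12*q
R(s) = 4 (R(s) = -1 + 5 = 4)
A(T, N) = -3*N
u(Y, O) = O*Y
d(E, g) = √(-56 + E) (d(E, g) = √(-14*4 + E) = √(-56 + E))
-430812 - d(-361, A(25, 10)) = -430812 - √(-56 - 361) = -430812 - √(-417) = -430812 - I*√417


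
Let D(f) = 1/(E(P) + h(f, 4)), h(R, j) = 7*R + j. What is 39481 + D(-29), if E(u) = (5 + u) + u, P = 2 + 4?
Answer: 7185541/182 ≈ 39481.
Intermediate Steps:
h(R, j) = j + 7*R
P = 6
E(u) = 5 + 2*u
D(f) = 1/(21 + 7*f) (D(f) = 1/((5 + 2*6) + (4 + 7*f)) = 1/((5 + 12) + (4 + 7*f)) = 1/(17 + (4 + 7*f)) = 1/(21 + 7*f))
39481 + D(-29) = 39481 + 1/(7*(3 - 29)) = 39481 + (⅐)/(-26) = 39481 + (⅐)*(-1/26) = 39481 - 1/182 = 7185541/182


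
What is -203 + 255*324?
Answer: 82417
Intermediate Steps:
-203 + 255*324 = -203 + 82620 = 82417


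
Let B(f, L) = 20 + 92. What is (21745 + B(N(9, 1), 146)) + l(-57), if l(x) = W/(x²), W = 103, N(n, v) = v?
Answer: 71013496/3249 ≈ 21857.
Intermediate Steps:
l(x) = 103/x² (l(x) = 103/(x²) = 103/x²)
B(f, L) = 112
(21745 + B(N(9, 1), 146)) + l(-57) = (21745 + 112) + 103/(-57)² = 21857 + 103*(1/3249) = 21857 + 103/3249 = 71013496/3249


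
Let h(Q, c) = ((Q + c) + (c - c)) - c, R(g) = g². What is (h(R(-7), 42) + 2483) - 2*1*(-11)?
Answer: 2554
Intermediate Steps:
h(Q, c) = Q (h(Q, c) = ((Q + c) + 0) - c = (Q + c) - c = Q)
(h(R(-7), 42) + 2483) - 2*1*(-11) = ((-7)² + 2483) - 2*1*(-11) = (49 + 2483) - 2*(-11) = 2532 + 22 = 2554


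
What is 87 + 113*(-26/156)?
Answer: 409/6 ≈ 68.167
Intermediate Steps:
87 + 113*(-26/156) = 87 + 113*(-26*1/156) = 87 + 113*(-⅙) = 87 - 113/6 = 409/6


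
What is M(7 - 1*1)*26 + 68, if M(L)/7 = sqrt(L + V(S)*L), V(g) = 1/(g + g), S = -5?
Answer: 68 + 546*sqrt(15)/5 ≈ 490.93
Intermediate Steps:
V(g) = 1/(2*g)
M(L) = 21*sqrt(10)*sqrt(L)/10 (M(L) = 7*sqrt(L + ((1/2)/(-5))*L) = 7*sqrt(L + ((1/2)*(-1/5))*L) = 7*sqrt(L - L/10) = 7*sqrt(9*L/10) = 7*(3*sqrt(10)*sqrt(L)/10) = 21*sqrt(10)*sqrt(L)/10)
M(7 - 1*1)*26 + 68 = (21*sqrt(10)*sqrt(7 - 1*1)/10)*26 + 68 = (21*sqrt(10)*sqrt(7 - 1)/10)*26 + 68 = (21*sqrt(10)*sqrt(6)/10)*26 + 68 = (21*sqrt(15)/5)*26 + 68 = 546*sqrt(15)/5 + 68 = 68 + 546*sqrt(15)/5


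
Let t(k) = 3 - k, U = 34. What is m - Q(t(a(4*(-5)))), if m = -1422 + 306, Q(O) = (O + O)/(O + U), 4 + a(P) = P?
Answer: -68130/61 ≈ -1116.9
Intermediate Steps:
a(P) = -4 + P
Q(O) = 2*O/(34 + O) (Q(O) = (O + O)/(O + 34) = (2*O)/(34 + O) = 2*O/(34 + O))
m = -1116
m - Q(t(a(4*(-5)))) = -1116 - 2*(3 - (-4 + 4*(-5)))/(34 + (3 - (-4 + 4*(-5)))) = -1116 - 2*(3 - (-4 - 20))/(34 + (3 - (-4 - 20))) = -1116 - 2*(3 - 1*(-24))/(34 + (3 - 1*(-24))) = -1116 - 2*(3 + 24)/(34 + (3 + 24)) = -1116 - 2*27/(34 + 27) = -1116 - 2*27/61 = -1116 - 1*54/61 = -1116 - 54/61 = -68130/61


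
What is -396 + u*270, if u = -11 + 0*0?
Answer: -3366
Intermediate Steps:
u = -11 (u = -11 + 0 = -11)
-396 + u*270 = -396 - 11*270 = -396 - 2970 = -3366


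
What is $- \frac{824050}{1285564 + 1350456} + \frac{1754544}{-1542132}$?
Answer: $- \frac{49131724579}{33875756622} \approx -1.4503$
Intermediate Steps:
$- \frac{824050}{1285564 + 1350456} + \frac{1754544}{-1542132} = - \frac{824050}{2636020} + 1754544 \left(- \frac{1}{1542132}\right) = \left(-824050\right) \frac{1}{2636020} - \frac{146212}{128511} = - \frac{82405}{263602} - \frac{146212}{128511} = - \frac{49131724579}{33875756622}$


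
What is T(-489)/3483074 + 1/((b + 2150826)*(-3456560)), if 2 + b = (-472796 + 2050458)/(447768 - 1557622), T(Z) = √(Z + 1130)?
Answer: -554927/4125575532366521520 + √641/3483074 ≈ 7.2689e-6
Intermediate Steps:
T(Z) = √(1130 + Z)
b = -1898685/554927 (b = -2 + (-472796 + 2050458)/(447768 - 1557622) = -2 + 1577662/(-1109854) = -2 + 1577662*(-1/1109854) = -2 - 788831/554927 = -1898685/554927 ≈ -3.4215)
T(-489)/3483074 + 1/((b + 2150826)*(-3456560)) = √(1130 - 489)/3483074 + 1/((-1898685/554927 + 2150826)*(-3456560)) = √641*(1/3483074) - 1/3456560/(1193549521017/554927) = √641/3483074 + (554927/1193549521017)*(-1/3456560) = √641/3483074 - 554927/4125575532366521520 = -554927/4125575532366521520 + √641/3483074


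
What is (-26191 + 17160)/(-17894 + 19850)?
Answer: -9031/1956 ≈ -4.6171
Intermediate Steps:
(-26191 + 17160)/(-17894 + 19850) = -9031/1956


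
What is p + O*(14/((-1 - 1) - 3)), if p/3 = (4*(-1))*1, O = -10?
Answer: 16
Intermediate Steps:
p = -12 (p = 3*((4*(-1))*1) = 3*(-4*1) = 3*(-4) = -12)
p + O*(14/((-1 - 1) - 3)) = -12 - 140/((-1 - 1) - 3) = -12 - 140/(-2 - 3) = -12 - 140/(-5) = -12 - 140*(-1)/5 = -12 - 10*(-14/5) = -12 + 28 = 16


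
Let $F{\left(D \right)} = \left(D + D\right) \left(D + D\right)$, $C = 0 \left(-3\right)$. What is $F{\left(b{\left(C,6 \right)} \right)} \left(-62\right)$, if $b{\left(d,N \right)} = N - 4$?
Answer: $-992$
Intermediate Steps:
$C = 0$
$b{\left(d,N \right)} = -4 + N$ ($b{\left(d,N \right)} = N - 4 = -4 + N$)
$F{\left(D \right)} = 4 D^{2}$ ($F{\left(D \right)} = 2 D 2 D = 4 D^{2}$)
$F{\left(b{\left(C,6 \right)} \right)} \left(-62\right) = 4 \left(-4 + 6\right)^{2} \left(-62\right) = 4 \cdot 2^{2} \left(-62\right) = 4 \cdot 4 \left(-62\right) = 16 \left(-62\right) = -992$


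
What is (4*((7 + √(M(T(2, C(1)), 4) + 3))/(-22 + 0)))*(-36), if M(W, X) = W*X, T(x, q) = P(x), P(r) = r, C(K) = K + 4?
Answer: 504/11 + 72*√11/11 ≈ 67.527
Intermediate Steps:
C(K) = 4 + K
T(x, q) = x
(4*((7 + √(M(T(2, C(1)), 4) + 3))/(-22 + 0)))*(-36) = (4*((7 + √(2*4 + 3))/(-22 + 0)))*(-36) = (4*((7 + √(8 + 3))/(-22)))*(-36) = (4*((7 + √11)*(-1/22)))*(-36) = (4*(-7/22 - √11/22))*(-36) = (-14/11 - 2*√11/11)*(-36) = 504/11 + 72*√11/11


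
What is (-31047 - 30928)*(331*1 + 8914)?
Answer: -572958875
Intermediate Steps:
(-31047 - 30928)*(331*1 + 8914) = -61975*(331 + 8914) = -61975*9245 = -572958875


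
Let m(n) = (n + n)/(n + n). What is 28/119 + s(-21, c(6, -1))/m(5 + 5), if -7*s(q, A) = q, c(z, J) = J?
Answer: 55/17 ≈ 3.2353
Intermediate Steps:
s(q, A) = -q/7
m(n) = 1 (m(n) = (2*n)/((2*n)) = (2*n)*(1/(2*n)) = 1)
28/119 + s(-21, c(6, -1))/m(5 + 5) = 28/119 - 1/7*(-21)/1 = 28*(1/119) + 3*1 = 4/17 + 3 = 55/17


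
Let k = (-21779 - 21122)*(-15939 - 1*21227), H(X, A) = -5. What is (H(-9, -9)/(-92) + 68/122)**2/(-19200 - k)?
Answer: -11785489/50217350158308704 ≈ -2.3469e-10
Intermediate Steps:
k = 1594458566 (k = -42901*(-15939 - 21227) = -42901*(-37166) = 1594458566)
(H(-9, -9)/(-92) + 68/122)**2/(-19200 - k) = (-5/(-92) + 68/122)**2/(-19200 - 1*1594458566) = (-5*(-1/92) + 68*(1/122))**2/(-19200 - 1594458566) = (5/92 + 34/61)**2/(-1594477766) = (3433/5612)**2*(-1/1594477766) = (11785489/31494544)*(-1/1594477766) = -11785489/50217350158308704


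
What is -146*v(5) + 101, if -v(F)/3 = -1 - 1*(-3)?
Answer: 977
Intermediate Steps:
v(F) = -6 (v(F) = -3*(-1 - 1*(-3)) = -3*(-1 + 3) = -3*2 = -6)
-146*v(5) + 101 = -146*(-6) + 101 = 876 + 101 = 977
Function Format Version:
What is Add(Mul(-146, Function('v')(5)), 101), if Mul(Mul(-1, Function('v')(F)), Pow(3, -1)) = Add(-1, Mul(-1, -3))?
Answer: 977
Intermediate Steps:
Function('v')(F) = -6 (Function('v')(F) = Mul(-3, Add(-1, Mul(-1, -3))) = Mul(-3, Add(-1, 3)) = Mul(-3, 2) = -6)
Add(Mul(-146, Function('v')(5)), 101) = Add(Mul(-146, -6), 101) = Add(876, 101) = 977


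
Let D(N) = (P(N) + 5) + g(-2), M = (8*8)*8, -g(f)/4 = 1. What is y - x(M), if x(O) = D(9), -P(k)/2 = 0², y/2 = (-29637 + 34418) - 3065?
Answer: 3431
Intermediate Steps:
g(f) = -4 (g(f) = -4*1 = -4)
M = 512 (M = 64*8 = 512)
y = 3432 (y = 2*((-29637 + 34418) - 3065) = 2*(4781 - 3065) = 2*1716 = 3432)
P(k) = 0 (P(k) = -2*0² = -2*0 = 0)
D(N) = 1 (D(N) = (0 + 5) - 4 = 5 - 4 = 1)
x(O) = 1
y - x(M) = 3432 - 1*1 = 3432 - 1 = 3431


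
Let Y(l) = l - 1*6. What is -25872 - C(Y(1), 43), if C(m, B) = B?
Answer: -25915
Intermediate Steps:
Y(l) = -6 + l (Y(l) = l - 6 = -6 + l)
-25872 - C(Y(1), 43) = -25872 - 1*43 = -25872 - 43 = -25915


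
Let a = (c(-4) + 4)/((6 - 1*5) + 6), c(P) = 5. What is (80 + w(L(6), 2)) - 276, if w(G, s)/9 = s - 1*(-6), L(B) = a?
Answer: -124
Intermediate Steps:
a = 9/7 (a = (5 + 4)/((6 - 1*5) + 6) = 9/((6 - 5) + 6) = 9/(1 + 6) = 9/7 ≈ 1.2857)
L(B) = 9/7
w(G, s) = 54 + 9*s (w(G, s) = 9*(s - 1*(-6)) = 9*(s + 6) = 9*(6 + s) = 54 + 9*s)
(80 + w(L(6), 2)) - 276 = (80 + (54 + 9*2)) - 276 = (80 + (54 + 18)) - 276 = (80 + 72) - 276 = 152 - 276 = -124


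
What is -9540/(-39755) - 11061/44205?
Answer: -1200957/117157985 ≈ -0.010251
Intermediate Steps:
-9540/(-39755) - 11061/44205 = -9540*(-1/39755) - 11061*1/44205 = 1908/7951 - 3687/14735 = -1200957/117157985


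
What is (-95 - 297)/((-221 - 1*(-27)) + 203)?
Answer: -392/9 ≈ -43.556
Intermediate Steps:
(-95 - 297)/((-221 - 1*(-27)) + 203) = -392/((-221 + 27) + 203) = -392/(-194 + 203) = -392/9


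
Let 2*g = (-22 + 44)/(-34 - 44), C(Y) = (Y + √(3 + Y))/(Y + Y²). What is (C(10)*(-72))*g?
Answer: 12/13 + 6*√13/65 ≈ 1.2559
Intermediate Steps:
C(Y) = (Y + √(3 + Y))/(Y + Y²)
g = -11/78 (g = ((-22 + 44)/(-34 - 44))/2 = (22/(-78))/2 = (22*(-1/78))/2 = (½)*(-11/39) = -11/78 ≈ -0.14103)
(C(10)*(-72))*g = (((10 + √(3 + 10))/(10*(1 + 10)))*(-72))*(-11/78) = (((⅒)*(10 + √13)/11)*(-72))*(-11/78) = (((⅒)*(1/11)*(10 + √13))*(-72))*(-11/78) = ((1/11 + √13/110)*(-72))*(-11/78) = (-72/11 - 36*√13/55)*(-11/78) = 12/13 + 6*√13/65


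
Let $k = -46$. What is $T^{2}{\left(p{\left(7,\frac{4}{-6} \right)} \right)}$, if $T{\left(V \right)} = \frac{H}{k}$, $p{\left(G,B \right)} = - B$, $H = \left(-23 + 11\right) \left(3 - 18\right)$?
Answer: $\frac{8100}{529} \approx 15.312$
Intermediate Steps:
$H = 180$ ($H = \left(-12\right) \left(-15\right) = 180$)
$T{\left(V \right)} = - \frac{90}{23}$ ($T{\left(V \right)} = \frac{180}{-46} = 180 \left(- \frac{1}{46}\right) = - \frac{90}{23}$)
$T^{2}{\left(p{\left(7,\frac{4}{-6} \right)} \right)} = \left(- \frac{90}{23}\right)^{2} = \frac{8100}{529}$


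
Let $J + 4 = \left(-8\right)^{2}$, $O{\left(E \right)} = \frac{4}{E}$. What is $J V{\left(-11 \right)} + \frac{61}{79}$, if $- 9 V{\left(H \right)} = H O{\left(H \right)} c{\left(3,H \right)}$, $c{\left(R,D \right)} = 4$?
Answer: $- \frac{25097}{237} \approx -105.89$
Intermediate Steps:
$J = 60$ ($J = -4 + \left(-8\right)^{2} = -4 + 64 = 60$)
$V{\left(H \right)} = - \frac{16}{9}$ ($V{\left(H \right)} = - \frac{H \frac{4}{H} 4}{9} = - \frac{4 \cdot 4}{9} = \left(- \frac{1}{9}\right) 16 = - \frac{16}{9}$)
$J V{\left(-11 \right)} + \frac{61}{79} = 60 \left(- \frac{16}{9}\right) + \frac{61}{79} = - \frac{320}{3} + 61 \cdot \frac{1}{79} = - \frac{320}{3} + \frac{61}{79} = - \frac{25097}{237}$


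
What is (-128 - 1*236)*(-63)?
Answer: 22932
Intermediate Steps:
(-128 - 1*236)*(-63) = (-128 - 236)*(-63) = -364*(-63) = 22932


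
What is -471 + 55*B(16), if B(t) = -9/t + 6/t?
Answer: -7701/16 ≈ -481.31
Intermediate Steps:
B(t) = -3/t
-471 + 55*B(16) = -471 + 55*(-3/16) = -471 - 165/16 = -7701/16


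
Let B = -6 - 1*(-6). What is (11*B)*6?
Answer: 0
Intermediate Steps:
B = 0 (B = -6 + 6 = 0)
(11*B)*6 = (11*0)*6 = 0*6 = 0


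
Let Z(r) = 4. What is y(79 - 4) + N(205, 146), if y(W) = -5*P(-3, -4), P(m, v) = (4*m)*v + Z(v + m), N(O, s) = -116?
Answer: -376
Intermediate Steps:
P(m, v) = 4 + 4*m*v (P(m, v) = (4*m)*v + 4 = 4*m*v + 4 = 4 + 4*m*v)
y(W) = -260 (y(W) = -5*(4 + 4*(-3)*(-4)) = -5*(4 + 48) = -5*52 = -260)
y(79 - 4) + N(205, 146) = -260 - 116 = -376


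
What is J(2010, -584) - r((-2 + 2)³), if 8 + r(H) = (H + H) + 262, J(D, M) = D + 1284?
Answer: 3040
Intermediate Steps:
J(D, M) = 1284 + D
r(H) = 254 + 2*H (r(H) = -8 + ((H + H) + 262) = -8 + (2*H + 262) = -8 + (262 + 2*H) = 254 + 2*H)
J(2010, -584) - r((-2 + 2)³) = (1284 + 2010) - (254 + 2*(-2 + 2)³) = 3294 - (254 + 2*0³) = 3294 - (254 + 2*0) = 3294 - (254 + 0) = 3294 - 1*254 = 3294 - 254 = 3040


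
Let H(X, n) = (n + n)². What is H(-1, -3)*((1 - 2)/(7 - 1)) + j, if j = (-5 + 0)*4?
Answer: -26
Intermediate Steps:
H(X, n) = 4*n² (H(X, n) = (2*n)² = 4*n²)
j = -20 (j = -5*4 = -20)
H(-1, -3)*((1 - 2)/(7 - 1)) + j = (4*(-3)²)*((1 - 2)/(7 - 1)) - 20 = (4*9)*(-1/6) - 20 = 36*(-1*⅙) - 20 = 36*(-⅙) - 20 = -6 - 20 = -26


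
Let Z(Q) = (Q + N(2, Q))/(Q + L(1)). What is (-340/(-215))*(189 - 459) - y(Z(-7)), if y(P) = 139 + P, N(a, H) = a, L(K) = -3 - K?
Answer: -267922/473 ≈ -566.43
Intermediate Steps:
Z(Q) = (2 + Q)/(-4 + Q) (Z(Q) = (Q + 2)/(Q + (-3 - 1*1)) = (2 + Q)/(Q + (-3 - 1)) = (2 + Q)/(Q - 4) = (2 + Q)/(-4 + Q))
(-340/(-215))*(189 - 459) - y(Z(-7)) = (-340/(-215))*(189 - 459) - (139 + (2 - 7)/(-4 - 7)) = -340*(-1/215)*(-270) - (139 - 5/(-11)) = (68/43)*(-270) - (139 - 1/11*(-5)) = -18360/43 - (139 + 5/11) = -18360/43 - 1*1534/11 = -18360/43 - 1534/11 = -267922/473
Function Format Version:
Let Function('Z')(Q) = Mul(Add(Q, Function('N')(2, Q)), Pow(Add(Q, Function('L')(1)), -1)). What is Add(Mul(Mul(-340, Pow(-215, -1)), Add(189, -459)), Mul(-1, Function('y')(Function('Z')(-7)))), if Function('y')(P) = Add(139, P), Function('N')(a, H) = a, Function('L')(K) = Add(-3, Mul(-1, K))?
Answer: Rational(-267922, 473) ≈ -566.43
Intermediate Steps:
Function('Z')(Q) = Mul(Pow(Add(-4, Q), -1), Add(2, Q)) (Function('Z')(Q) = Mul(Add(Q, 2), Pow(Add(Q, Add(-3, Mul(-1, 1))), -1)) = Mul(Add(2, Q), Pow(Add(Q, Add(-3, -1)), -1)) = Mul(Add(2, Q), Pow(Add(Q, -4), -1)) = Mul(Add(2, Q), Pow(Add(-4, Q), -1)) = Mul(Pow(Add(-4, Q), -1), Add(2, Q)))
Add(Mul(Mul(-340, Pow(-215, -1)), Add(189, -459)), Mul(-1, Function('y')(Function('Z')(-7)))) = Add(Mul(Mul(-340, Pow(-215, -1)), Add(189, -459)), Mul(-1, Add(139, Mul(Pow(Add(-4, -7), -1), Add(2, -7))))) = Add(Mul(Mul(-340, Rational(-1, 215)), -270), Mul(-1, Add(139, Mul(Pow(-11, -1), -5)))) = Add(Mul(Rational(68, 43), -270), Mul(-1, Add(139, Mul(Rational(-1, 11), -5)))) = Add(Rational(-18360, 43), Mul(-1, Add(139, Rational(5, 11)))) = Add(Rational(-18360, 43), Mul(-1, Rational(1534, 11))) = Add(Rational(-18360, 43), Rational(-1534, 11)) = Rational(-267922, 473)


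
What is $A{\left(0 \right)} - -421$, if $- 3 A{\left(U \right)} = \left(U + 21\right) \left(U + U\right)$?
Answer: $421$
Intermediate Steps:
$A{\left(U \right)} = - \frac{2 U \left(21 + U\right)}{3}$ ($A{\left(U \right)} = - \frac{\left(U + 21\right) \left(U + U\right)}{3} = - \frac{\left(21 + U\right) 2 U}{3} = - \frac{2 U \left(21 + U\right)}{3}$)
$A{\left(0 \right)} - -421 = \left(- \frac{2}{3}\right) 0 \left(21 + 0\right) - -421 = \left(- \frac{2}{3}\right) 0 \cdot 21 + 421 = 0 + 421 = 421$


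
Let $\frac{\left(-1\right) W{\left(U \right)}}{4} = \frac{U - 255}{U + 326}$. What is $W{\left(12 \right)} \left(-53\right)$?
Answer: $- \frac{25758}{169} \approx -152.41$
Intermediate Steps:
$W{\left(U \right)} = - \frac{4 \left(-255 + U\right)}{326 + U}$ ($W{\left(U \right)} = - 4 \frac{U - 255}{U + 326} = - 4 \frac{-255 + U}{326 + U} = - \frac{4 \left(-255 + U\right)}{326 + U}$)
$W{\left(12 \right)} \left(-53\right) = \frac{4 \left(255 - 12\right)}{326 + 12} \left(-53\right) = \frac{4 \left(255 - 12\right)}{338} \left(-53\right) = 4 \cdot \frac{1}{338} \cdot 243 \left(-53\right) = \frac{486}{169} \left(-53\right) = - \frac{25758}{169}$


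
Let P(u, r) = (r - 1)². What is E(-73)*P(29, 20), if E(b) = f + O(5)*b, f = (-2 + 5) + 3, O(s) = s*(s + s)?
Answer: -1315484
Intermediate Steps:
P(u, r) = (-1 + r)²
O(s) = 2*s² (O(s) = s*(2*s) = 2*s²)
f = 6 (f = 3 + 3 = 6)
E(b) = 6 + 50*b (E(b) = 6 + (2*5²)*b = 6 + (2*25)*b = 6 + 50*b)
E(-73)*P(29, 20) = (6 + 50*(-73))*(-1 + 20)² = (6 - 3650)*19² = -3644*361 = -1315484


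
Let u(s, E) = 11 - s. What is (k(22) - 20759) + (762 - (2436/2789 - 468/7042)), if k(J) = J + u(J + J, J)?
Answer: -196487865082/9820069 ≈ -20009.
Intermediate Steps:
k(J) = 11 - J (k(J) = J + (11 - (J + J)) = J + (11 - 2*J) = 11 - J)
(k(22) - 20759) + (762 - (2436/2789 - 468/7042)) = ((11 - 1*22) - 20759) + (762 - (2436/2789 - 468/7042)) = ((11 - 22) - 20759) + (762 - (2436*(1/2789) - 468*1/7042)) = (-11 - 20759) + (762 - (2436/2789 - 234/3521)) = -20770 + (762 - 1*7924530/9820069) = -20770 + (762 - 7924530/9820069) = -20770 + 7474968048/9820069 = -196487865082/9820069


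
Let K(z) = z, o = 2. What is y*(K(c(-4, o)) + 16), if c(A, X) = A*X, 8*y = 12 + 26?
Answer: 38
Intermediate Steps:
y = 19/4 (y = (12 + 26)/8 = (⅛)*38 = 19/4 ≈ 4.7500)
y*(K(c(-4, o)) + 16) = 19*(-4*2 + 16)/4 = 19*(-8 + 16)/4 = (19/4)*8 = 38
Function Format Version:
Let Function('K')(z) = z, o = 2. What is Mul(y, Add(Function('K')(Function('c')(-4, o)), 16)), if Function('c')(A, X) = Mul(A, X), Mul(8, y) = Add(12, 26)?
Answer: 38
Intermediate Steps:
y = Rational(19, 4) (y = Mul(Rational(1, 8), Add(12, 26)) = Mul(Rational(1, 8), 38) = Rational(19, 4) ≈ 4.7500)
Mul(y, Add(Function('K')(Function('c')(-4, o)), 16)) = Mul(Rational(19, 4), Add(Mul(-4, 2), 16)) = Mul(Rational(19, 4), Add(-8, 16)) = Mul(Rational(19, 4), 8) = 38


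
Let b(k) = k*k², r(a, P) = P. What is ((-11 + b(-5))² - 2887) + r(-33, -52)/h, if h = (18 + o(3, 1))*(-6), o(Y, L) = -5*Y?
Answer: 140507/9 ≈ 15612.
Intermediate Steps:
b(k) = k³
h = -18 (h = (18 - 5*3)*(-6) = (18 - 15)*(-6) = 3*(-6) = -18)
((-11 + b(-5))² - 2887) + r(-33, -52)/h = ((-11 + (-5)³)² - 2887) - 52/(-18) = ((-11 - 125)² - 2887) - 52*(-1/18) = ((-136)² - 2887) + 26/9 = (18496 - 2887) + 26/9 = 15609 + 26/9 = 140507/9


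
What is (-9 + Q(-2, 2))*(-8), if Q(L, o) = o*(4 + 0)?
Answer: 8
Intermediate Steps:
Q(L, o) = 4*o (Q(L, o) = o*4 = 4*o)
(-9 + Q(-2, 2))*(-8) = (-9 + 4*2)*(-8) = (-9 + 8)*(-8) = -1*(-8) = 8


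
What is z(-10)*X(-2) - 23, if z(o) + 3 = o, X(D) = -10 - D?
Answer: 81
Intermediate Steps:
z(o) = -3 + o
z(-10)*X(-2) - 23 = (-3 - 10)*(-10 - 1*(-2)) - 23 = -13*(-10 + 2) - 23 = -13*(-8) - 23 = 104 - 23 = 81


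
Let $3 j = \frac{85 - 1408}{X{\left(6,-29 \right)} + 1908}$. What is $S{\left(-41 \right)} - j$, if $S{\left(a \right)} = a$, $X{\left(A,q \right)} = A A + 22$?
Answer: $- \frac{80165}{1966} \approx -40.776$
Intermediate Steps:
$X{\left(A,q \right)} = 22 + A^{2}$ ($X{\left(A,q \right)} = A^{2} + 22 = 22 + A^{2}$)
$j = - \frac{441}{1966}$ ($j = \frac{\left(85 - 1408\right) \frac{1}{\left(22 + 6^{2}\right) + 1908}}{3} = \frac{\left(85 - 1408\right) \frac{1}{\left(22 + 36\right) + 1908}}{3} = \frac{\left(-1323\right) \frac{1}{58 + 1908}}{3} = \frac{\left(-1323\right) \frac{1}{1966}}{3} = \frac{1}{3} \left(- \frac{1323}{1966}\right) = - \frac{441}{1966} \approx -0.22431$)
$S{\left(-41 \right)} - j = -41 - - \frac{441}{1966} = -41 + \frac{441}{1966} = - \frac{80165}{1966}$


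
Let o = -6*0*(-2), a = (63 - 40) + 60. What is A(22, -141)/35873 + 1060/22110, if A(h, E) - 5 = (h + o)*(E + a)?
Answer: 992357/79315203 ≈ 0.012512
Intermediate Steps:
a = 83 (a = 23 + 60 = 83)
o = 0 (o = 0*(-2) = 0)
A(h, E) = 5 + h*(83 + E) (A(h, E) = 5 + (h + 0)*(E + 83) = 5 + h*(83 + E))
A(22, -141)/35873 + 1060/22110 = (5 + 83*22 - 141*22)/35873 + 1060/22110 = (5 + 1826 - 3102)*(1/35873) + 1060*(1/22110) = -1271*1/35873 + 106/2211 = -1271/35873 + 106/2211 = 992357/79315203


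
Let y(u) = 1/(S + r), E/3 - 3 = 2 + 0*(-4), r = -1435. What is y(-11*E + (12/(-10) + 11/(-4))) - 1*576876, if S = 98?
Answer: -771283213/1337 ≈ -5.7688e+5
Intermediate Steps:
E = 15 (E = 9 + 3*(2 + 0*(-4)) = 9 + 3*(2 + 0) = 9 + 3*2 = 9 + 6 = 15)
y(u) = -1/1337 (y(u) = 1/(98 - 1435) = 1/(-1337) = -1/1337)
y(-11*E + (12/(-10) + 11/(-4))) - 1*576876 = -1/1337 - 1*576876 = -1/1337 - 576876 = -771283213/1337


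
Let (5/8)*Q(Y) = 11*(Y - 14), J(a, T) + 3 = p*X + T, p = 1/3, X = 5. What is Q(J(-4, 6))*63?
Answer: -51744/5 ≈ -10349.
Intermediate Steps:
p = ⅓ ≈ 0.33333
J(a, T) = -4/3 + T (J(a, T) = -3 + ((⅓)*5 + T) = -3 + (5/3 + T) = -4/3 + T)
Q(Y) = -1232/5 + 88*Y/5 (Q(Y) = 8*(11*(Y - 14))/5 = 8*(11*(-14 + Y))/5 = 8*(-154 + 11*Y)/5 = -1232/5 + 88*Y/5)
Q(J(-4, 6))*63 = (-1232/5 + 88*(-4/3 + 6)/5)*63 = (-1232/5 + (88/5)*(14/3))*63 = (-1232/5 + 1232/15)*63 = -2464/15*63 = -51744/5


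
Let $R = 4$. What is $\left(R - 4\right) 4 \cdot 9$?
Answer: $0$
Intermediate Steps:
$\left(R - 4\right) 4 \cdot 9 = \left(4 - 4\right) 4 \cdot 9 = 0 \cdot 36 = 0$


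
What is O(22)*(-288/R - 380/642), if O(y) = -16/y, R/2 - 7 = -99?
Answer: -57488/81213 ≈ -0.70787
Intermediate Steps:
R = -184 (R = 14 + 2*(-99) = 14 - 198 = -184)
O(22)*(-288/R - 380/642) = (-16/22)*(-288/(-184) - 380/642) = (-16*1/22)*(-288*(-1/184) - 380*1/642) = -8*(36/23 - 190/321)/11 = -8/11*7186/7383 = -57488/81213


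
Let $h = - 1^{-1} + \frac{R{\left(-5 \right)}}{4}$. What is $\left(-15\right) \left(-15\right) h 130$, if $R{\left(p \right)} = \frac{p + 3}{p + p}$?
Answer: $- \frac{55575}{2} \approx -27788.0$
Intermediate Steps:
$R{\left(p \right)} = \frac{3 + p}{2 p}$
$h = - \frac{19}{20}$ ($h = - 1^{-1} + \frac{\frac{1}{2} \frac{1}{-5} \left(3 - 5\right)}{4} = \left(-1\right) 1 + \frac{1}{2} \left(- \frac{1}{5}\right) \left(-2\right) \frac{1}{4} = -1 + \frac{1}{5} \cdot \frac{1}{4} = -1 + \frac{1}{20} = - \frac{19}{20} \approx -0.95$)
$\left(-15\right) \left(-15\right) h 130 = \left(-15\right) \left(-15\right) \left(- \frac{19}{20}\right) 130 = 225 \left(- \frac{19}{20}\right) 130 = \left(- \frac{855}{4}\right) 130 = - \frac{55575}{2}$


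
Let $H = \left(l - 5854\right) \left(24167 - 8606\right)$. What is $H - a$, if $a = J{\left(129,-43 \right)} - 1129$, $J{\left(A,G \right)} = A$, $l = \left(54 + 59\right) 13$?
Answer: $-68233985$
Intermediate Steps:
$l = 1469$ ($l = 113 \cdot 13 = 1469$)
$a = -1000$ ($a = 129 - 1129 = -1000$)
$H = -68234985$ ($H = \left(1469 - 5854\right) \left(24167 - 8606\right) = \left(-4385\right) 15561 = -68234985$)
$H - a = -68234985 - -1000 = -68234985 + 1000 = -68233985$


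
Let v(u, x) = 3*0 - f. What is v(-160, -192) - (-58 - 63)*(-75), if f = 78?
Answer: -9153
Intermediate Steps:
v(u, x) = -78 (v(u, x) = 3*0 - 1*78 = 0 - 78 = -78)
v(-160, -192) - (-58 - 63)*(-75) = -78 - (-58 - 63)*(-75) = -78 - (-121)*(-75) = -78 - 1*9075 = -78 - 9075 = -9153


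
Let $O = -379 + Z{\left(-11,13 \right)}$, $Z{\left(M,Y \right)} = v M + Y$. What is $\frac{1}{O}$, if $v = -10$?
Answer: $- \frac{1}{256} \approx -0.0039063$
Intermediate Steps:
$Z{\left(M,Y \right)} = Y - 10 M$ ($Z{\left(M,Y \right)} = - 10 M + Y = Y - 10 M$)
$O = -256$ ($O = -379 + \left(13 - -110\right) = -379 + \left(13 + 110\right) = -379 + 123 = -256$)
$\frac{1}{O} = \frac{1}{-256} = - \frac{1}{256}$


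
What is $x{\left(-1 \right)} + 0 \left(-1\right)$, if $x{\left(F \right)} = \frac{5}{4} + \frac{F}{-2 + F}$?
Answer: $\frac{19}{12} \approx 1.5833$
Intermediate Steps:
$x{\left(F \right)} = \frac{5}{4} + \frac{F}{-2 + F}$ ($x{\left(F \right)} = 5 \cdot \frac{1}{4} + \frac{F}{-2 + F} = \frac{5}{4} + \frac{F}{-2 + F}$)
$x{\left(-1 \right)} + 0 \left(-1\right) = \frac{-10 + 9 \left(-1\right)}{4 \left(-2 - 1\right)} + 0 \left(-1\right) = \frac{-10 - 9}{4 \left(-3\right)} + 0 = \frac{1}{4} \left(- \frac{1}{3}\right) \left(-19\right) + 0 = \frac{19}{12} + 0 = \frac{19}{12}$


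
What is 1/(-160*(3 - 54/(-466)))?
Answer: -233/116160 ≈ -0.0020059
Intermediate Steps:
1/(-160*(3 - 54/(-466))) = 1/(-160*(3 - 54*(-1/466))) = 1/(-160*(3 + 27/233)) = 1/(-160*726/233) = 1/(-116160/233) = -233/116160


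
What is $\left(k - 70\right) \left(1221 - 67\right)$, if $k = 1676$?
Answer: $1853324$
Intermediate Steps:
$\left(k - 70\right) \left(1221 - 67\right) = \left(1676 - 70\right) \left(1221 - 67\right) = 1606 \cdot 1154 = 1853324$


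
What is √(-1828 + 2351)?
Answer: √523 ≈ 22.869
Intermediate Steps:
√(-1828 + 2351) = √523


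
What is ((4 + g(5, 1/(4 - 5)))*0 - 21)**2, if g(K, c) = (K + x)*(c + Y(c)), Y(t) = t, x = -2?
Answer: 441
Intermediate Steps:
g(K, c) = 2*c*(-2 + K) (g(K, c) = (K - 2)*(c + c) = (-2 + K)*(2*c) = 2*c*(-2 + K))
((4 + g(5, 1/(4 - 5)))*0 - 21)**2 = ((4 + 2*(-2 + 5)/(4 - 5))*0 - 21)**2 = ((4 + 2*3/(-1))*0 - 21)**2 = ((4 + 2*(-1)*3)*0 - 21)**2 = ((4 - 6)*0 - 21)**2 = (-2*0 - 21)**2 = (0 - 21)**2 = (-21)**2 = 441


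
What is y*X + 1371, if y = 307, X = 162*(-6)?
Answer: -297033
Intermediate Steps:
X = -972
y*X + 1371 = 307*(-972) + 1371 = -298404 + 1371 = -297033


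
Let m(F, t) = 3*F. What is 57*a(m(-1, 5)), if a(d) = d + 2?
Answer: -57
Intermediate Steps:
a(d) = 2 + d
57*a(m(-1, 5)) = 57*(2 + 3*(-1)) = 57*(2 - 3) = 57*(-1) = -57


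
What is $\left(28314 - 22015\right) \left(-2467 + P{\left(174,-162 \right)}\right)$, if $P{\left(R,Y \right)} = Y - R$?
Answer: $-17656097$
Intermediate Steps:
$\left(28314 - 22015\right) \left(-2467 + P{\left(174,-162 \right)}\right) = \left(28314 - 22015\right) \left(-2467 - 336\right) = 6299 \left(-2467 - 336\right) = 6299 \left(-2803\right) = -17656097$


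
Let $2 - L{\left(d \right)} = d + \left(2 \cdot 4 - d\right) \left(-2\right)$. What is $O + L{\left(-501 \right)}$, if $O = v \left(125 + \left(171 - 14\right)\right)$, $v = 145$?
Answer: $42411$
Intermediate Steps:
$L{\left(d \right)} = 18 - 3 d$ ($L{\left(d \right)} = 2 - \left(d + \left(2 \cdot 4 - d\right) \left(-2\right)\right) = 2 - \left(d + \left(8 - d\right) \left(-2\right)\right) = 2 - \left(d + \left(-16 + 2 d\right)\right) = 2 - \left(-16 + 3 d\right) = 18 - 3 d$)
$O = 40890$ ($O = 145 \left(125 + \left(171 - 14\right)\right) = 145 \left(125 + 157\right) = 145 \cdot 282 = 40890$)
$O + L{\left(-501 \right)} = 40890 + \left(18 - -1503\right) = 40890 + \left(18 + 1503\right) = 40890 + 1521 = 42411$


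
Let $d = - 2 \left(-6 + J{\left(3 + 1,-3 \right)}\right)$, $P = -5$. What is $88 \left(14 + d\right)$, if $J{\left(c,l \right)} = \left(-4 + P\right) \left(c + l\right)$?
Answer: $3872$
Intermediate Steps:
$J{\left(c,l \right)} = - 9 c - 9 l$ ($J{\left(c,l \right)} = \left(-4 - 5\right) \left(c + l\right) = - 9 \left(c + l\right) = - 9 c - 9 l$)
$d = 30$ ($d = - 2 \left(-6 - \left(-27 + 9 \left(3 + 1\right)\right)\right) = - 2 \left(-6 + \left(\left(-9\right) 4 + 27\right)\right) = - 2 \left(-6 + \left(-36 + 27\right)\right) = - 2 \left(-6 - 9\right) = \left(-2\right) \left(-15\right) = 30$)
$88 \left(14 + d\right) = 88 \left(14 + 30\right) = 88 \cdot 44 = 3872$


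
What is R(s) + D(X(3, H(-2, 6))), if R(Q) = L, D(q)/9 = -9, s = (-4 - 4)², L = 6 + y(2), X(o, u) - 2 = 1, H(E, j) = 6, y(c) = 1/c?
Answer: -149/2 ≈ -74.500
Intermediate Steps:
y(c) = 1/c
X(o, u) = 3 (X(o, u) = 2 + 1 = 3)
L = 13/2 (L = 6 + 1/2 = 6 + ½ = 13/2 ≈ 6.5000)
s = 64 (s = (-8)² = 64)
D(q) = -81 (D(q) = 9*(-9) = -81)
R(Q) = 13/2
R(s) + D(X(3, H(-2, 6))) = 13/2 - 81 = -149/2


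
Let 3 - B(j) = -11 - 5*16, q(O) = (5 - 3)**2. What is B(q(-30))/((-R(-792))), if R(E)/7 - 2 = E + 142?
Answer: 47/2268 ≈ 0.020723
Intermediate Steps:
R(E) = 1008 + 7*E (R(E) = 14 + 7*(E + 142) = 14 + 7*(142 + E) = 14 + (994 + 7*E) = 1008 + 7*E)
q(O) = 4 (q(O) = 2**2 = 4)
B(j) = 94 (B(j) = 3 - (-11 - 5*16) = 3 - (-11 - 80) = 3 - 1*(-91) = 3 + 91 = 94)
B(q(-30))/((-R(-792))) = 94/((-(1008 + 7*(-792)))) = 94/((-(1008 - 5544))) = 94/((-1*(-4536))) = 94/4536 = 94*(1/4536) = 47/2268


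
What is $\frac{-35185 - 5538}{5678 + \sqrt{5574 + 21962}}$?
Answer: $- \frac{115612597}{16106074} + \frac{40723 \sqrt{1721}}{8053037} \approx -6.9684$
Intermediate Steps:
$\frac{-35185 - 5538}{5678 + \sqrt{5574 + 21962}} = - \frac{40723}{5678 + \sqrt{27536}} = - \frac{40723}{5678 + 4 \sqrt{1721}}$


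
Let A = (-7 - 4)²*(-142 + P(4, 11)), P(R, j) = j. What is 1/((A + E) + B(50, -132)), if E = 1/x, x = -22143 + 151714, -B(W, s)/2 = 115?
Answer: -129571/2083631250 ≈ -6.2185e-5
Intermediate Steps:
B(W, s) = -230 (B(W, s) = -2*115 = -230)
x = 129571
E = 1/129571 ≈ 7.7178e-6
A = -15851 (A = (-7 - 4)²*(-142 + 11) = (-11)²*(-131) = 121*(-131) = -15851)
1/((A + E) + B(50, -132)) = 1/((-15851 + 1/129571) - 230) = 1/(-2053829920/129571 - 230) = 1/(-2083631250/129571) = -129571/2083631250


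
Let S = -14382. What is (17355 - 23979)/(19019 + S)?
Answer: -6624/4637 ≈ -1.4285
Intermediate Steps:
(17355 - 23979)/(19019 + S) = (17355 - 23979)/(19019 - 14382) = -6624/4637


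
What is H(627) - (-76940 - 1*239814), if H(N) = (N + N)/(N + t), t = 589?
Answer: 10136161/32 ≈ 3.1676e+5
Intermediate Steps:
H(N) = 2*N/(589 + N) (H(N) = (N + N)/(N + 589) = (2*N)/(589 + N) = 2*N/(589 + N))
H(627) - (-76940 - 1*239814) = 2*627/(589 + 627) - (-76940 - 1*239814) = 2*627/1216 - (-76940 - 239814) = 2*627*(1/1216) - 1*(-316754) = 33/32 + 316754 = 10136161/32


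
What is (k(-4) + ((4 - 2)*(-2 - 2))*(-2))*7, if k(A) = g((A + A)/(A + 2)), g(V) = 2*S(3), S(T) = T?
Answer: 154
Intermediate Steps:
g(V) = 6 (g(V) = 2*3 = 6)
k(A) = 6
(k(-4) + ((4 - 2)*(-2 - 2))*(-2))*7 = (6 + ((4 - 2)*(-2 - 2))*(-2))*7 = (6 + (2*(-4))*(-2))*7 = (6 - 8*(-2))*7 = (6 + 16)*7 = 22*7 = 154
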